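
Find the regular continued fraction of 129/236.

Run the Euclidean algorithm on 129 and 236; the successive quotients are the partial quotients a_0, a_1, ... (each step inverts the fractional part left over by the previous one):
  129 = 0*236 + 129, so a_0 = 0.
  236 = 1*129 + 107, so a_1 = 1.
  129 = 1*107 + 22, so a_2 = 1.
  107 = 4*22 + 19, so a_3 = 4.
  22 = 1*19 + 3, so a_4 = 1.
  19 = 6*3 + 1, so a_5 = 6.
  3 = 3*1 + 0, so a_6 = 3.
The remainder reaches 0 after 7 divisions, so the expansion has 7 partial quotients, read off in order.

[0; 1, 1, 4, 1, 6, 3]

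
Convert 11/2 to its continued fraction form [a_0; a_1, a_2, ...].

[5; 2]

Run the Euclidean algorithm on 11 and 2; the successive quotients are the partial quotients a_0, a_1, ... (each step inverts the fractional part left over by the previous one):
  11 = 5*2 + 1, so a_0 = 5.
  2 = 2*1 + 0, so a_1 = 2.
The remainder reaches 0 after 2 divisions, so the expansion has 2 partial quotients, read off in order.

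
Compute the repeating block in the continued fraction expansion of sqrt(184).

[13; (1, 1, 3, 2, 1, 2, 1, 2, 3, 1, 1, 26)]

Write x_i = (sqrt(184) + m_i)/d_i with (m_0, d_0) = (0, 1). a_0 = floor(sqrt(184)) = 13, since 13^2 = 169 <= 184 < 196 = 14^2.
Iterate m_{i+1} = d_i*a_i - m_i, d_{i+1} = (184 - m_{i+1}^2)/d_i, a_{i+1} = floor((a_0 + m_{i+1})/d_{i+1}):
  m_1 = 1*13 - 0 = 13, d_1 = (184 - 13^2)/1 = 15/1 = 15, a_1 = floor((13 + 13)/15) = 1.
  m_2 = 15*1 - 13 = 2, d_2 = (184 - 2^2)/15 = 180/15 = 12, a_2 = floor((13 + 2)/12) = 1.
  m_3 = 12*1 - 2 = 10, d_3 = (184 - 10^2)/12 = 84/12 = 7, a_3 = floor((13 + 10)/7) = 3.
  m_4 = 7*3 - 10 = 11, d_4 = (184 - 11^2)/7 = 63/7 = 9, a_4 = floor((13 + 11)/9) = 2.
  m_5 = 9*2 - 11 = 7, d_5 = (184 - 7^2)/9 = 135/9 = 15, a_5 = floor((13 + 7)/15) = 1.
  m_6 = 15*1 - 7 = 8, d_6 = (184 - 8^2)/15 = 120/15 = 8, a_6 = floor((13 + 8)/8) = 2.
  m_7 = 8*2 - 8 = 8, d_7 = (184 - 8^2)/8 = 120/8 = 15, a_7 = floor((13 + 8)/15) = 1.
  m_8 = 15*1 - 8 = 7, d_8 = (184 - 7^2)/15 = 135/15 = 9, a_8 = floor((13 + 7)/9) = 2.
  m_9 = 9*2 - 7 = 11, d_9 = (184 - 11^2)/9 = 63/9 = 7, a_9 = floor((13 + 11)/7) = 3.
  m_10 = 7*3 - 11 = 10, d_10 = (184 - 10^2)/7 = 84/7 = 12, a_10 = floor((13 + 10)/12) = 1.
  m_11 = 12*1 - 10 = 2, d_11 = (184 - 2^2)/12 = 180/12 = 15, a_11 = floor((13 + 2)/15) = 1.
  m_12 = 15*1 - 2 = 13, d_12 = (184 - 13^2)/15 = 15/15 = 1, a_12 = floor((13 + 13)/1) = 26.
  m_13 = 1*26 - 13 = 13, d_13 = (184 - 13^2)/1 = 15/1 = 15: (m_13, d_13) = (m_1, d_1) = (13, 15), so from here the quotients repeat a_1, ..., a_12; the period length is 12.
Hence the expansion of sqrt(184) is a_0 = 13 followed by the repeating block 1, 1, 3, 2, 1, 2, 1, 2, 3, 1, 1, 26 (period 12).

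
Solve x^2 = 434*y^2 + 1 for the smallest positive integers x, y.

First expand sqrt(434) as a continued fraction. With x_i = (sqrt(434) + m_i)/d_i and (m_0, d_0) = (0, 1): a_0 = floor(sqrt(434)) = 20, since 20^2 = 400 <= 434 < 441 = 21^2.
Iterate m_{i+1} = d_i*a_i - m_i, d_{i+1} = (434 - m_{i+1}^2)/d_i, a_{i+1} = floor((a_0 + m_{i+1})/d_{i+1}):
  m_1 = 1*20 - 0 = 20, d_1 = (434 - 20^2)/1 = 34/1 = 34, a_1 = floor((20 + 20)/34) = 1.
  m_2 = 34*1 - 20 = 14, d_2 = (434 - 14^2)/34 = 238/34 = 7, a_2 = floor((20 + 14)/7) = 4.
  m_3 = 7*4 - 14 = 14, d_3 = (434 - 14^2)/7 = 238/7 = 34, a_3 = floor((20 + 14)/34) = 1.
  m_4 = 34*1 - 14 = 20, d_4 = (434 - 20^2)/34 = 34/34 = 1, a_4 = floor((20 + 20)/1) = 40.
  m_5 = 1*40 - 20 = 20, d_5 = (434 - 20^2)/1 = 34/1 = 34: (m_5, d_5) = (m_1, d_1) = (20, 34), so from here the quotients repeat a_1, ..., a_4; the period length is 4.
So sqrt(434) = [20; (1, 4, 1, 40)] with period length k = 4.
k is even, so the fundamental solution of x^2 - 434y^2 = 1 is (p_{k-1}, q_{k-1}) = (p_3, q_3); compute convergents through index 3.
Convergents (p_i = a_i*p_{i-1} + p_{i-2}, q_i = a_i*q_{i-1} + q_{i-2} with p_{-2}=0, p_{-1}=1, q_{-2}=1, q_{-1}=0):
  i=0: a_0=20, p_0 = 20*1 + 0 = 20, q_0 = 20*0 + 1 = 1.
  i=1: a_1=1, p_1 = 1*20 + 1 = 21, q_1 = 1*1 + 0 = 1.
  i=2: a_2=4, p_2 = 4*21 + 20 = 104, q_2 = 4*1 + 1 = 5.
  i=3: a_3=1, p_3 = 1*104 + 21 = 125, q_3 = 1*5 + 1 = 6.
Check: 125^2 - 434*6^2 = 15625 - 15624 = 1, so (x, y) = (125, 6) solves the equation, and by the theorem it is the least positive solution.

(x, y) = (125, 6)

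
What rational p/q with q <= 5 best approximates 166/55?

3/1

Expand x = 166/55 as a continued fraction with the Euclidean algorithm:
  166 = 3*55 + 1, so a_0 = 3.
  55 = 55*1 + 0, so a_1 = 55.
so x = [3; 55].
Convergents (p_i = a_i*p_{i-1} + p_{i-2}, q_i = a_i*q_{i-1} + q_{i-2} with p_{-2}=0, p_{-1}=1, q_{-2}=1, q_{-1}=0), until the denominator exceeds 5:
  i=0: a_0=3, p_0 = 3*1 + 0 = 3, q_0 = 3*0 + 1 = 1.
  i=1: a_1=55, p_1 = 55*3 + 1 = 166, q_1 = 55*1 + 0 = 55.
q_1 = 55 > 5, so the last convergent with denominator <= 5 is p_0/q_0 = 3/1.
The closest fraction with denominator <= 5 is either p_0/q_0 or the intermediate fraction (k*p_0 + p_{-1})/(k*q_0 + q_{-1}) with the largest k >= 1 whose denominator stays <= 5; these approach x as k grows, and every other convergent or intermediate fraction in range is farther away.
Largest k: floor((5 - q_{-1})/q_0) = floor((5 - 0)/1) = 5 (using the seeds p_{-1} = 1, q_{-1} = 0).
That gives (5*3 + 1)/(5*1 + 0) = 16/5.
Compare the errors: |x - 3/1| = |166*1 - 3*55|/(55*1) = 1/55, and |x - 16/5| = |166*5 - 16*55|/(55*5) = 50/275.
Cross-multiplying, 1*275 = 275 < 2750 = 50*55, so 1/55 is smaller: the convergent 3/1 is closer to x than 16/5.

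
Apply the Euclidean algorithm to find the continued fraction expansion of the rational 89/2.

[44; 2]

Run the Euclidean algorithm on 89 and 2; the successive quotients are the partial quotients a_0, a_1, ... (each step inverts the fractional part left over by the previous one):
  89 = 44*2 + 1, so a_0 = 44.
  2 = 2*1 + 0, so a_1 = 2.
The remainder reaches 0 after 2 divisions, so the expansion has 2 partial quotients, read off in order.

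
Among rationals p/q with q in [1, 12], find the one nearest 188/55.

41/12

Expand x = 188/55 as a continued fraction with the Euclidean algorithm:
  188 = 3*55 + 23, so a_0 = 3.
  55 = 2*23 + 9, so a_1 = 2.
  23 = 2*9 + 5, so a_2 = 2.
  9 = 1*5 + 4, so a_3 = 1.
  5 = 1*4 + 1, so a_4 = 1.
  4 = 4*1 + 0, so a_5 = 4.
so x = [3; 2, 2, 1, 1, 4].
Convergents (p_i = a_i*p_{i-1} + p_{i-2}, q_i = a_i*q_{i-1} + q_{i-2} with p_{-2}=0, p_{-1}=1, q_{-2}=1, q_{-1}=0), until the denominator exceeds 12:
  i=0: a_0=3, p_0 = 3*1 + 0 = 3, q_0 = 3*0 + 1 = 1.
  i=1: a_1=2, p_1 = 2*3 + 1 = 7, q_1 = 2*1 + 0 = 2.
  i=2: a_2=2, p_2 = 2*7 + 3 = 17, q_2 = 2*2 + 1 = 5.
  i=3: a_3=1, p_3 = 1*17 + 7 = 24, q_3 = 1*5 + 2 = 7.
  i=4: a_4=1, p_4 = 1*24 + 17 = 41, q_4 = 1*7 + 5 = 12.
  i=5: a_5=4, p_5 = 4*41 + 24 = 188, q_5 = 4*12 + 7 = 55.
q_5 = 55 > 12, so the last convergent with denominator <= 12 is p_4/q_4 = 41/12.
The closest fraction with denominator <= 12 is either p_4/q_4 or the intermediate fraction (k*p_4 + p_3)/(k*q_4 + q_3) with the largest k >= 1 whose denominator stays <= 12; these approach x as k grows, and every other convergent or intermediate fraction in range is farther away.
Largest k: floor((12 - q_3)/q_4) = floor((12 - 7)/12) = 0.
Since k = 0, no intermediate fraction beyond p_4/q_4 has denominator <= 12, so the convergent 41/12 is the closest (its error is |188*12 - 41*55|/(55*12) = 1/660).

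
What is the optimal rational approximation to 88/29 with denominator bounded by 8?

Expand x = 88/29 as a continued fraction with the Euclidean algorithm:
  88 = 3*29 + 1, so a_0 = 3.
  29 = 29*1 + 0, so a_1 = 29.
so x = [3; 29].
Convergents (p_i = a_i*p_{i-1} + p_{i-2}, q_i = a_i*q_{i-1} + q_{i-2} with p_{-2}=0, p_{-1}=1, q_{-2}=1, q_{-1}=0), until the denominator exceeds 8:
  i=0: a_0=3, p_0 = 3*1 + 0 = 3, q_0 = 3*0 + 1 = 1.
  i=1: a_1=29, p_1 = 29*3 + 1 = 88, q_1 = 29*1 + 0 = 29.
q_1 = 29 > 8, so the last convergent with denominator <= 8 is p_0/q_0 = 3/1.
The closest fraction with denominator <= 8 is either p_0/q_0 or the intermediate fraction (k*p_0 + p_{-1})/(k*q_0 + q_{-1}) with the largest k >= 1 whose denominator stays <= 8; these approach x as k grows, and every other convergent or intermediate fraction in range is farther away.
Largest k: floor((8 - q_{-1})/q_0) = floor((8 - 0)/1) = 8 (using the seeds p_{-1} = 1, q_{-1} = 0).
That gives (8*3 + 1)/(8*1 + 0) = 25/8.
Compare the errors: |x - 3/1| = |88*1 - 3*29|/(29*1) = 1/29, and |x - 25/8| = |88*8 - 25*29|/(29*8) = 21/232.
Cross-multiplying, 1*232 = 232 < 609 = 21*29, so 1/29 is smaller: the convergent 3/1 is closer to x than 25/8.

3/1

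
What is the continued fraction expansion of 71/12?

[5; 1, 11]

Run the Euclidean algorithm on 71 and 12; the successive quotients are the partial quotients a_0, a_1, ... (each step inverts the fractional part left over by the previous one):
  71 = 5*12 + 11, so a_0 = 5.
  12 = 1*11 + 1, so a_1 = 1.
  11 = 11*1 + 0, so a_2 = 11.
The remainder reaches 0 after 3 divisions, so the expansion has 3 partial quotients, read off in order.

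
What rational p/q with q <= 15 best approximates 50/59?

11/13

Expand x = 50/59 as a continued fraction with the Euclidean algorithm:
  50 = 0*59 + 50, so a_0 = 0.
  59 = 1*50 + 9, so a_1 = 1.
  50 = 5*9 + 5, so a_2 = 5.
  9 = 1*5 + 4, so a_3 = 1.
  5 = 1*4 + 1, so a_4 = 1.
  4 = 4*1 + 0, so a_5 = 4.
so x = [0; 1, 5, 1, 1, 4].
Convergents (p_i = a_i*p_{i-1} + p_{i-2}, q_i = a_i*q_{i-1} + q_{i-2} with p_{-2}=0, p_{-1}=1, q_{-2}=1, q_{-1}=0), until the denominator exceeds 15:
  i=0: a_0=0, p_0 = 0*1 + 0 = 0, q_0 = 0*0 + 1 = 1.
  i=1: a_1=1, p_1 = 1*0 + 1 = 1, q_1 = 1*1 + 0 = 1.
  i=2: a_2=5, p_2 = 5*1 + 0 = 5, q_2 = 5*1 + 1 = 6.
  i=3: a_3=1, p_3 = 1*5 + 1 = 6, q_3 = 1*6 + 1 = 7.
  i=4: a_4=1, p_4 = 1*6 + 5 = 11, q_4 = 1*7 + 6 = 13.
  i=5: a_5=4, p_5 = 4*11 + 6 = 50, q_5 = 4*13 + 7 = 59.
q_5 = 59 > 15, so the last convergent with denominator <= 15 is p_4/q_4 = 11/13.
The closest fraction with denominator <= 15 is either p_4/q_4 or the intermediate fraction (k*p_4 + p_3)/(k*q_4 + q_3) with the largest k >= 1 whose denominator stays <= 15; these approach x as k grows, and every other convergent or intermediate fraction in range is farther away.
Largest k: floor((15 - q_3)/q_4) = floor((15 - 7)/13) = 0.
Since k = 0, no intermediate fraction beyond p_4/q_4 has denominator <= 15, so the convergent 11/13 is the closest (its error is |50*13 - 11*59|/(59*13) = 1/767).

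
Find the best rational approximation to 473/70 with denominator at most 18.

Expand x = 473/70 as a continued fraction with the Euclidean algorithm:
  473 = 6*70 + 53, so a_0 = 6.
  70 = 1*53 + 17, so a_1 = 1.
  53 = 3*17 + 2, so a_2 = 3.
  17 = 8*2 + 1, so a_3 = 8.
  2 = 2*1 + 0, so a_4 = 2.
so x = [6; 1, 3, 8, 2].
Convergents (p_i = a_i*p_{i-1} + p_{i-2}, q_i = a_i*q_{i-1} + q_{i-2} with p_{-2}=0, p_{-1}=1, q_{-2}=1, q_{-1}=0), until the denominator exceeds 18:
  i=0: a_0=6, p_0 = 6*1 + 0 = 6, q_0 = 6*0 + 1 = 1.
  i=1: a_1=1, p_1 = 1*6 + 1 = 7, q_1 = 1*1 + 0 = 1.
  i=2: a_2=3, p_2 = 3*7 + 6 = 27, q_2 = 3*1 + 1 = 4.
  i=3: a_3=8, p_3 = 8*27 + 7 = 223, q_3 = 8*4 + 1 = 33.
q_3 = 33 > 18, so the last convergent with denominator <= 18 is p_2/q_2 = 27/4.
The closest fraction with denominator <= 18 is either p_2/q_2 or the intermediate fraction (k*p_2 + p_1)/(k*q_2 + q_1) with the largest k >= 1 whose denominator stays <= 18; these approach x as k grows, and every other convergent or intermediate fraction in range is farther away.
Largest k: floor((18 - q_1)/q_2) = floor((18 - 1)/4) = 4.
That gives (4*27 + 7)/(4*4 + 1) = 115/17.
Compare the errors: |x - 27/4| = |473*4 - 27*70|/(70*4) = 2/280, and |x - 115/17| = |473*17 - 115*70|/(70*17) = 9/1190.
Cross-multiplying, 2*1190 = 2380 < 2520 = 9*280, so 2/280 is smaller: the convergent 27/4 is closer to x than 115/17.

27/4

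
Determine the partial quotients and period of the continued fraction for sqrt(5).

Write x_i = (sqrt(5) + m_i)/d_i with (m_0, d_0) = (0, 1). a_0 = floor(sqrt(5)) = 2, since 2^2 = 4 <= 5 < 9 = 3^2.
Iterate m_{i+1} = d_i*a_i - m_i, d_{i+1} = (5 - m_{i+1}^2)/d_i, a_{i+1} = floor((a_0 + m_{i+1})/d_{i+1}):
  m_1 = 1*2 - 0 = 2, d_1 = (5 - 2^2)/1 = 1/1 = 1, a_1 = floor((2 + 2)/1) = 4.
  m_2 = 1*4 - 2 = 2, d_2 = (5 - 2^2)/1 = 1/1 = 1: (m_2, d_2) = (m_1, d_1) = (2, 1), so from here the quotient a_1 repeats; the period length is 1.
Hence the expansion of sqrt(5) is a_0 = 2 followed by the repeating block 4 (period 1).

[2; (4)]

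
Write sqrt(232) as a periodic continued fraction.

Write x_i = (sqrt(232) + m_i)/d_i with (m_0, d_0) = (0, 1). a_0 = floor(sqrt(232)) = 15, since 15^2 = 225 <= 232 < 256 = 16^2.
Iterate m_{i+1} = d_i*a_i - m_i, d_{i+1} = (232 - m_{i+1}^2)/d_i, a_{i+1} = floor((a_0 + m_{i+1})/d_{i+1}):
  m_1 = 1*15 - 0 = 15, d_1 = (232 - 15^2)/1 = 7/1 = 7, a_1 = floor((15 + 15)/7) = 4.
  m_2 = 7*4 - 15 = 13, d_2 = (232 - 13^2)/7 = 63/7 = 9, a_2 = floor((15 + 13)/9) = 3.
  m_3 = 9*3 - 13 = 14, d_3 = (232 - 14^2)/9 = 36/9 = 4, a_3 = floor((15 + 14)/4) = 7.
  m_4 = 4*7 - 14 = 14, d_4 = (232 - 14^2)/4 = 36/4 = 9, a_4 = floor((15 + 14)/9) = 3.
  m_5 = 9*3 - 14 = 13, d_5 = (232 - 13^2)/9 = 63/9 = 7, a_5 = floor((15 + 13)/7) = 4.
  m_6 = 7*4 - 13 = 15, d_6 = (232 - 15^2)/7 = 7/7 = 1, a_6 = floor((15 + 15)/1) = 30.
  m_7 = 1*30 - 15 = 15, d_7 = (232 - 15^2)/1 = 7/1 = 7: (m_7, d_7) = (m_1, d_1) = (15, 7), so from here the quotients repeat a_1, ..., a_6; the period length is 6.
Hence the expansion of sqrt(232) is a_0 = 15 followed by the repeating block 4, 3, 7, 3, 4, 30 (period 6).

[15; (4, 3, 7, 3, 4, 30)]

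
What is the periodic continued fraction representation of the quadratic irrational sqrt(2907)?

[53; (1, 10, 1, 106)]

Write x_i = (sqrt(2907) + m_i)/d_i with (m_0, d_0) = (0, 1). a_0 = floor(sqrt(2907)) = 53, since 53^2 = 2809 <= 2907 < 2916 = 54^2.
Iterate m_{i+1} = d_i*a_i - m_i, d_{i+1} = (2907 - m_{i+1}^2)/d_i, a_{i+1} = floor((a_0 + m_{i+1})/d_{i+1}):
  m_1 = 1*53 - 0 = 53, d_1 = (2907 - 53^2)/1 = 98/1 = 98, a_1 = floor((53 + 53)/98) = 1.
  m_2 = 98*1 - 53 = 45, d_2 = (2907 - 45^2)/98 = 882/98 = 9, a_2 = floor((53 + 45)/9) = 10.
  m_3 = 9*10 - 45 = 45, d_3 = (2907 - 45^2)/9 = 882/9 = 98, a_3 = floor((53 + 45)/98) = 1.
  m_4 = 98*1 - 45 = 53, d_4 = (2907 - 53^2)/98 = 98/98 = 1, a_4 = floor((53 + 53)/1) = 106.
  m_5 = 1*106 - 53 = 53, d_5 = (2907 - 53^2)/1 = 98/1 = 98: (m_5, d_5) = (m_1, d_1) = (53, 98), so from here the quotients repeat a_1, ..., a_4; the period length is 4.
Hence the expansion of sqrt(2907) is a_0 = 53 followed by the repeating block 1, 10, 1, 106 (period 4).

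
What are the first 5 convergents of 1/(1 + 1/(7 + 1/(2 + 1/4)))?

0/1, 1/1, 7/8, 15/17, 67/76

Using the convergent recurrence p_i = a_i*p_{i-1} + p_{i-2}, q_i = a_i*q_{i-1} + q_{i-2} with p_{-2}=0, p_{-1}=1, q_{-2}=1, q_{-1}=0:
  i=0: a_0=0, p_0 = 0*1 + 0 = 0, q_0 = 0*0 + 1 = 1.
  i=1: a_1=1, p_1 = 1*0 + 1 = 1, q_1 = 1*1 + 0 = 1.
  i=2: a_2=7, p_2 = 7*1 + 0 = 7, q_2 = 7*1 + 1 = 8.
  i=3: a_3=2, p_3 = 2*7 + 1 = 15, q_3 = 2*8 + 1 = 17.
  i=4: a_4=4, p_4 = 4*15 + 7 = 67, q_4 = 4*17 + 8 = 76.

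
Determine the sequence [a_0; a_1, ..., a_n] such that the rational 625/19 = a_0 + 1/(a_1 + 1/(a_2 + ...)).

Run the Euclidean algorithm on 625 and 19; the successive quotients are the partial quotients a_0, a_1, ... (each step inverts the fractional part left over by the previous one):
  625 = 32*19 + 17, so a_0 = 32.
  19 = 1*17 + 2, so a_1 = 1.
  17 = 8*2 + 1, so a_2 = 8.
  2 = 2*1 + 0, so a_3 = 2.
The remainder reaches 0 after 4 divisions, so the expansion has 4 partial quotients, read off in order.

[32; 1, 8, 2]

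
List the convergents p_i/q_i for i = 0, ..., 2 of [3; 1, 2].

Using the convergent recurrence p_i = a_i*p_{i-1} + p_{i-2}, q_i = a_i*q_{i-1} + q_{i-2} with p_{-2}=0, p_{-1}=1, q_{-2}=1, q_{-1}=0:
  i=0: a_0=3, p_0 = 3*1 + 0 = 3, q_0 = 3*0 + 1 = 1.
  i=1: a_1=1, p_1 = 1*3 + 1 = 4, q_1 = 1*1 + 0 = 1.
  i=2: a_2=2, p_2 = 2*4 + 3 = 11, q_2 = 2*1 + 1 = 3.

3/1, 4/1, 11/3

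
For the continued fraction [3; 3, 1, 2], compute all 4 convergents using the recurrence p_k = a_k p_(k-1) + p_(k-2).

3/1, 10/3, 13/4, 36/11

Using the convergent recurrence p_i = a_i*p_{i-1} + p_{i-2}, q_i = a_i*q_{i-1} + q_{i-2} with p_{-2}=0, p_{-1}=1, q_{-2}=1, q_{-1}=0:
  i=0: a_0=3, p_0 = 3*1 + 0 = 3, q_0 = 3*0 + 1 = 1.
  i=1: a_1=3, p_1 = 3*3 + 1 = 10, q_1 = 3*1 + 0 = 3.
  i=2: a_2=1, p_2 = 1*10 + 3 = 13, q_2 = 1*3 + 1 = 4.
  i=3: a_3=2, p_3 = 2*13 + 10 = 36, q_3 = 2*4 + 3 = 11.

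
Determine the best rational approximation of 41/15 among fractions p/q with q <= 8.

11/4

Expand x = 41/15 as a continued fraction with the Euclidean algorithm:
  41 = 2*15 + 11, so a_0 = 2.
  15 = 1*11 + 4, so a_1 = 1.
  11 = 2*4 + 3, so a_2 = 2.
  4 = 1*3 + 1, so a_3 = 1.
  3 = 3*1 + 0, so a_4 = 3.
so x = [2; 1, 2, 1, 3].
Convergents (p_i = a_i*p_{i-1} + p_{i-2}, q_i = a_i*q_{i-1} + q_{i-2} with p_{-2}=0, p_{-1}=1, q_{-2}=1, q_{-1}=0), until the denominator exceeds 8:
  i=0: a_0=2, p_0 = 2*1 + 0 = 2, q_0 = 2*0 + 1 = 1.
  i=1: a_1=1, p_1 = 1*2 + 1 = 3, q_1 = 1*1 + 0 = 1.
  i=2: a_2=2, p_2 = 2*3 + 2 = 8, q_2 = 2*1 + 1 = 3.
  i=3: a_3=1, p_3 = 1*8 + 3 = 11, q_3 = 1*3 + 1 = 4.
  i=4: a_4=3, p_4 = 3*11 + 8 = 41, q_4 = 3*4 + 3 = 15.
q_4 = 15 > 8, so the last convergent with denominator <= 8 is p_3/q_3 = 11/4.
The closest fraction with denominator <= 8 is either p_3/q_3 or the intermediate fraction (k*p_3 + p_2)/(k*q_3 + q_2) with the largest k >= 1 whose denominator stays <= 8; these approach x as k grows, and every other convergent or intermediate fraction in range is farther away.
Largest k: floor((8 - q_2)/q_3) = floor((8 - 3)/4) = 1.
That gives (1*11 + 8)/(1*4 + 3) = 19/7.
Compare the errors: |x - 11/4| = |41*4 - 11*15|/(15*4) = 1/60, and |x - 19/7| = |41*7 - 19*15|/(15*7) = 2/105.
Cross-multiplying, 1*105 = 105 < 120 = 2*60, so 1/60 is smaller: the convergent 11/4 is closer to x than 19/7.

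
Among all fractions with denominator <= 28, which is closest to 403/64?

170/27

Expand x = 403/64 as a continued fraction with the Euclidean algorithm:
  403 = 6*64 + 19, so a_0 = 6.
  64 = 3*19 + 7, so a_1 = 3.
  19 = 2*7 + 5, so a_2 = 2.
  7 = 1*5 + 2, so a_3 = 1.
  5 = 2*2 + 1, so a_4 = 2.
  2 = 2*1 + 0, so a_5 = 2.
so x = [6; 3, 2, 1, 2, 2].
Convergents (p_i = a_i*p_{i-1} + p_{i-2}, q_i = a_i*q_{i-1} + q_{i-2} with p_{-2}=0, p_{-1}=1, q_{-2}=1, q_{-1}=0), until the denominator exceeds 28:
  i=0: a_0=6, p_0 = 6*1 + 0 = 6, q_0 = 6*0 + 1 = 1.
  i=1: a_1=3, p_1 = 3*6 + 1 = 19, q_1 = 3*1 + 0 = 3.
  i=2: a_2=2, p_2 = 2*19 + 6 = 44, q_2 = 2*3 + 1 = 7.
  i=3: a_3=1, p_3 = 1*44 + 19 = 63, q_3 = 1*7 + 3 = 10.
  i=4: a_4=2, p_4 = 2*63 + 44 = 170, q_4 = 2*10 + 7 = 27.
  i=5: a_5=2, p_5 = 2*170 + 63 = 403, q_5 = 2*27 + 10 = 64.
q_5 = 64 > 28, so the last convergent with denominator <= 28 is p_4/q_4 = 170/27.
The closest fraction with denominator <= 28 is either p_4/q_4 or the intermediate fraction (k*p_4 + p_3)/(k*q_4 + q_3) with the largest k >= 1 whose denominator stays <= 28; these approach x as k grows, and every other convergent or intermediate fraction in range is farther away.
Largest k: floor((28 - q_3)/q_4) = floor((28 - 10)/27) = 0.
Since k = 0, no intermediate fraction beyond p_4/q_4 has denominator <= 28, so the convergent 170/27 is the closest (its error is |403*27 - 170*64|/(64*27) = 1/1728).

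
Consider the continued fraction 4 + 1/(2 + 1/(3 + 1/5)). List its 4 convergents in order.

Using the convergent recurrence p_i = a_i*p_{i-1} + p_{i-2}, q_i = a_i*q_{i-1} + q_{i-2} with p_{-2}=0, p_{-1}=1, q_{-2}=1, q_{-1}=0:
  i=0: a_0=4, p_0 = 4*1 + 0 = 4, q_0 = 4*0 + 1 = 1.
  i=1: a_1=2, p_1 = 2*4 + 1 = 9, q_1 = 2*1 + 0 = 2.
  i=2: a_2=3, p_2 = 3*9 + 4 = 31, q_2 = 3*2 + 1 = 7.
  i=3: a_3=5, p_3 = 5*31 + 9 = 164, q_3 = 5*7 + 2 = 37.

4/1, 9/2, 31/7, 164/37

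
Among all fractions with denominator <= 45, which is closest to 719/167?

155/36

Expand x = 719/167 as a continued fraction with the Euclidean algorithm:
  719 = 4*167 + 51, so a_0 = 4.
  167 = 3*51 + 14, so a_1 = 3.
  51 = 3*14 + 9, so a_2 = 3.
  14 = 1*9 + 5, so a_3 = 1.
  9 = 1*5 + 4, so a_4 = 1.
  5 = 1*4 + 1, so a_5 = 1.
  4 = 4*1 + 0, so a_6 = 4.
so x = [4; 3, 3, 1, 1, 1, 4].
Convergents (p_i = a_i*p_{i-1} + p_{i-2}, q_i = a_i*q_{i-1} + q_{i-2} with p_{-2}=0, p_{-1}=1, q_{-2}=1, q_{-1}=0), until the denominator exceeds 45:
  i=0: a_0=4, p_0 = 4*1 + 0 = 4, q_0 = 4*0 + 1 = 1.
  i=1: a_1=3, p_1 = 3*4 + 1 = 13, q_1 = 3*1 + 0 = 3.
  i=2: a_2=3, p_2 = 3*13 + 4 = 43, q_2 = 3*3 + 1 = 10.
  i=3: a_3=1, p_3 = 1*43 + 13 = 56, q_3 = 1*10 + 3 = 13.
  i=4: a_4=1, p_4 = 1*56 + 43 = 99, q_4 = 1*13 + 10 = 23.
  i=5: a_5=1, p_5 = 1*99 + 56 = 155, q_5 = 1*23 + 13 = 36.
  i=6: a_6=4, p_6 = 4*155 + 99 = 719, q_6 = 4*36 + 23 = 167.
q_6 = 167 > 45, so the last convergent with denominator <= 45 is p_5/q_5 = 155/36.
The closest fraction with denominator <= 45 is either p_5/q_5 or the intermediate fraction (k*p_5 + p_4)/(k*q_5 + q_4) with the largest k >= 1 whose denominator stays <= 45; these approach x as k grows, and every other convergent or intermediate fraction in range is farther away.
Largest k: floor((45 - q_4)/q_5) = floor((45 - 23)/36) = 0.
Since k = 0, no intermediate fraction beyond p_5/q_5 has denominator <= 45, so the convergent 155/36 is the closest (its error is |719*36 - 155*167|/(167*36) = 1/6012).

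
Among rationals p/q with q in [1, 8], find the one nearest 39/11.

Expand x = 39/11 as a continued fraction with the Euclidean algorithm:
  39 = 3*11 + 6, so a_0 = 3.
  11 = 1*6 + 5, so a_1 = 1.
  6 = 1*5 + 1, so a_2 = 1.
  5 = 5*1 + 0, so a_3 = 5.
so x = [3; 1, 1, 5].
Convergents (p_i = a_i*p_{i-1} + p_{i-2}, q_i = a_i*q_{i-1} + q_{i-2} with p_{-2}=0, p_{-1}=1, q_{-2}=1, q_{-1}=0), until the denominator exceeds 8:
  i=0: a_0=3, p_0 = 3*1 + 0 = 3, q_0 = 3*0 + 1 = 1.
  i=1: a_1=1, p_1 = 1*3 + 1 = 4, q_1 = 1*1 + 0 = 1.
  i=2: a_2=1, p_2 = 1*4 + 3 = 7, q_2 = 1*1 + 1 = 2.
  i=3: a_3=5, p_3 = 5*7 + 4 = 39, q_3 = 5*2 + 1 = 11.
q_3 = 11 > 8, so the last convergent with denominator <= 8 is p_2/q_2 = 7/2.
The closest fraction with denominator <= 8 is either p_2/q_2 or the intermediate fraction (k*p_2 + p_1)/(k*q_2 + q_1) with the largest k >= 1 whose denominator stays <= 8; these approach x as k grows, and every other convergent or intermediate fraction in range is farther away.
Largest k: floor((8 - q_1)/q_2) = floor((8 - 1)/2) = 3.
That gives (3*7 + 4)/(3*2 + 1) = 25/7.
Compare the errors: |x - 7/2| = |39*2 - 7*11|/(11*2) = 1/22, and |x - 25/7| = |39*7 - 25*11|/(11*7) = 2/77.
Cross-multiplying, 2*22 = 44 < 77 = 1*77, so 2/77 is smaller: the intermediate fraction 25/7 is closer to x than 7/2.

25/7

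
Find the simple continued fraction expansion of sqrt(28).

Write x_i = (sqrt(28) + m_i)/d_i with (m_0, d_0) = (0, 1). a_0 = floor(sqrt(28)) = 5, since 5^2 = 25 <= 28 < 36 = 6^2.
Iterate m_{i+1} = d_i*a_i - m_i, d_{i+1} = (28 - m_{i+1}^2)/d_i, a_{i+1} = floor((a_0 + m_{i+1})/d_{i+1}):
  m_1 = 1*5 - 0 = 5, d_1 = (28 - 5^2)/1 = 3/1 = 3, a_1 = floor((5 + 5)/3) = 3.
  m_2 = 3*3 - 5 = 4, d_2 = (28 - 4^2)/3 = 12/3 = 4, a_2 = floor((5 + 4)/4) = 2.
  m_3 = 4*2 - 4 = 4, d_3 = (28 - 4^2)/4 = 12/4 = 3, a_3 = floor((5 + 4)/3) = 3.
  m_4 = 3*3 - 4 = 5, d_4 = (28 - 5^2)/3 = 3/3 = 1, a_4 = floor((5 + 5)/1) = 10.
  m_5 = 1*10 - 5 = 5, d_5 = (28 - 5^2)/1 = 3/1 = 3: (m_5, d_5) = (m_1, d_1) = (5, 3), so from here the quotients repeat a_1, ..., a_4; the period length is 4.
Hence the expansion of sqrt(28) is a_0 = 5 followed by the repeating block 3, 2, 3, 10 (period 4).

[5; (3, 2, 3, 10)]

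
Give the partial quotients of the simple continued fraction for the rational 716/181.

[3; 1, 21, 1, 1, 1, 2]

Run the Euclidean algorithm on 716 and 181; the successive quotients are the partial quotients a_0, a_1, ... (each step inverts the fractional part left over by the previous one):
  716 = 3*181 + 173, so a_0 = 3.
  181 = 1*173 + 8, so a_1 = 1.
  173 = 21*8 + 5, so a_2 = 21.
  8 = 1*5 + 3, so a_3 = 1.
  5 = 1*3 + 2, so a_4 = 1.
  3 = 1*2 + 1, so a_5 = 1.
  2 = 2*1 + 0, so a_6 = 2.
The remainder reaches 0 after 7 divisions, so the expansion has 7 partial quotients, read off in order.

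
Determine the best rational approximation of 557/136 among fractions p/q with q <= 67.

86/21

Expand x = 557/136 as a continued fraction with the Euclidean algorithm:
  557 = 4*136 + 13, so a_0 = 4.
  136 = 10*13 + 6, so a_1 = 10.
  13 = 2*6 + 1, so a_2 = 2.
  6 = 6*1 + 0, so a_3 = 6.
so x = [4; 10, 2, 6].
Convergents (p_i = a_i*p_{i-1} + p_{i-2}, q_i = a_i*q_{i-1} + q_{i-2} with p_{-2}=0, p_{-1}=1, q_{-2}=1, q_{-1}=0), until the denominator exceeds 67:
  i=0: a_0=4, p_0 = 4*1 + 0 = 4, q_0 = 4*0 + 1 = 1.
  i=1: a_1=10, p_1 = 10*4 + 1 = 41, q_1 = 10*1 + 0 = 10.
  i=2: a_2=2, p_2 = 2*41 + 4 = 86, q_2 = 2*10 + 1 = 21.
  i=3: a_3=6, p_3 = 6*86 + 41 = 557, q_3 = 6*21 + 10 = 136.
q_3 = 136 > 67, so the last convergent with denominator <= 67 is p_2/q_2 = 86/21.
The closest fraction with denominator <= 67 is either p_2/q_2 or the intermediate fraction (k*p_2 + p_1)/(k*q_2 + q_1) with the largest k >= 1 whose denominator stays <= 67; these approach x as k grows, and every other convergent or intermediate fraction in range is farther away.
Largest k: floor((67 - q_1)/q_2) = floor((67 - 10)/21) = 2.
That gives (2*86 + 41)/(2*21 + 10) = 213/52.
Compare the errors: |x - 86/21| = |557*21 - 86*136|/(136*21) = 1/2856, and |x - 213/52| = |557*52 - 213*136|/(136*52) = 4/7072.
Cross-multiplying, 1*7072 = 7072 < 11424 = 4*2856, so 1/2856 is smaller: the convergent 86/21 is closer to x than 213/52.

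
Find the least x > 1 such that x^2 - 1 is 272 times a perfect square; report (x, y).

(x, y) = (33, 2)

First expand sqrt(272) as a continued fraction. With x_i = (sqrt(272) + m_i)/d_i and (m_0, d_0) = (0, 1): a_0 = floor(sqrt(272)) = 16, since 16^2 = 256 <= 272 < 289 = 17^2.
Iterate m_{i+1} = d_i*a_i - m_i, d_{i+1} = (272 - m_{i+1}^2)/d_i, a_{i+1} = floor((a_0 + m_{i+1})/d_{i+1}):
  m_1 = 1*16 - 0 = 16, d_1 = (272 - 16^2)/1 = 16/1 = 16, a_1 = floor((16 + 16)/16) = 2.
  m_2 = 16*2 - 16 = 16, d_2 = (272 - 16^2)/16 = 16/16 = 1, a_2 = floor((16 + 16)/1) = 32.
  m_3 = 1*32 - 16 = 16, d_3 = (272 - 16^2)/1 = 16/1 = 16: (m_3, d_3) = (m_1, d_1) = (16, 16), so from here the quotients repeat a_1, a_2; the period length is 2.
So sqrt(272) = [16; (2, 32)] with period length k = 2.
k is even, so the fundamental solution of x^2 - 272y^2 = 1 is (p_{k-1}, q_{k-1}) = (p_1, q_1); compute convergents through index 1.
Convergents (p_i = a_i*p_{i-1} + p_{i-2}, q_i = a_i*q_{i-1} + q_{i-2} with p_{-2}=0, p_{-1}=1, q_{-2}=1, q_{-1}=0):
  i=0: a_0=16, p_0 = 16*1 + 0 = 16, q_0 = 16*0 + 1 = 1.
  i=1: a_1=2, p_1 = 2*16 + 1 = 33, q_1 = 2*1 + 0 = 2.
Check: 33^2 - 272*2^2 = 1089 - 1088 = 1, so (x, y) = (33, 2) solves the equation, and by the theorem it is the least positive solution.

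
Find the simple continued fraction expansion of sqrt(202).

[14; (4, 1, 2, 2, 1, 4, 28)]

Write x_i = (sqrt(202) + m_i)/d_i with (m_0, d_0) = (0, 1). a_0 = floor(sqrt(202)) = 14, since 14^2 = 196 <= 202 < 225 = 15^2.
Iterate m_{i+1} = d_i*a_i - m_i, d_{i+1} = (202 - m_{i+1}^2)/d_i, a_{i+1} = floor((a_0 + m_{i+1})/d_{i+1}):
  m_1 = 1*14 - 0 = 14, d_1 = (202 - 14^2)/1 = 6/1 = 6, a_1 = floor((14 + 14)/6) = 4.
  m_2 = 6*4 - 14 = 10, d_2 = (202 - 10^2)/6 = 102/6 = 17, a_2 = floor((14 + 10)/17) = 1.
  m_3 = 17*1 - 10 = 7, d_3 = (202 - 7^2)/17 = 153/17 = 9, a_3 = floor((14 + 7)/9) = 2.
  m_4 = 9*2 - 7 = 11, d_4 = (202 - 11^2)/9 = 81/9 = 9, a_4 = floor((14 + 11)/9) = 2.
  m_5 = 9*2 - 11 = 7, d_5 = (202 - 7^2)/9 = 153/9 = 17, a_5 = floor((14 + 7)/17) = 1.
  m_6 = 17*1 - 7 = 10, d_6 = (202 - 10^2)/17 = 102/17 = 6, a_6 = floor((14 + 10)/6) = 4.
  m_7 = 6*4 - 10 = 14, d_7 = (202 - 14^2)/6 = 6/6 = 1, a_7 = floor((14 + 14)/1) = 28.
  m_8 = 1*28 - 14 = 14, d_8 = (202 - 14^2)/1 = 6/1 = 6: (m_8, d_8) = (m_1, d_1) = (14, 6), so from here the quotients repeat a_1, ..., a_7; the period length is 7.
Hence the expansion of sqrt(202) is a_0 = 14 followed by the repeating block 4, 1, 2, 2, 1, 4, 28 (period 7).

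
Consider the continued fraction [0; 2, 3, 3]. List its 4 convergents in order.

Using the convergent recurrence p_i = a_i*p_{i-1} + p_{i-2}, q_i = a_i*q_{i-1} + q_{i-2} with p_{-2}=0, p_{-1}=1, q_{-2}=1, q_{-1}=0:
  i=0: a_0=0, p_0 = 0*1 + 0 = 0, q_0 = 0*0 + 1 = 1.
  i=1: a_1=2, p_1 = 2*0 + 1 = 1, q_1 = 2*1 + 0 = 2.
  i=2: a_2=3, p_2 = 3*1 + 0 = 3, q_2 = 3*2 + 1 = 7.
  i=3: a_3=3, p_3 = 3*3 + 1 = 10, q_3 = 3*7 + 2 = 23.

0/1, 1/2, 3/7, 10/23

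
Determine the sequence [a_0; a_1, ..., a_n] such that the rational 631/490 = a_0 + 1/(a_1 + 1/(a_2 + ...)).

Run the Euclidean algorithm on 631 and 490; the successive quotients are the partial quotients a_0, a_1, ... (each step inverts the fractional part left over by the previous one):
  631 = 1*490 + 141, so a_0 = 1.
  490 = 3*141 + 67, so a_1 = 3.
  141 = 2*67 + 7, so a_2 = 2.
  67 = 9*7 + 4, so a_3 = 9.
  7 = 1*4 + 3, so a_4 = 1.
  4 = 1*3 + 1, so a_5 = 1.
  3 = 3*1 + 0, so a_6 = 3.
The remainder reaches 0 after 7 divisions, so the expansion has 7 partial quotients, read off in order.

[1; 3, 2, 9, 1, 1, 3]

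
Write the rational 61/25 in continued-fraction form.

[2; 2, 3, 1, 2]

Run the Euclidean algorithm on 61 and 25; the successive quotients are the partial quotients a_0, a_1, ... (each step inverts the fractional part left over by the previous one):
  61 = 2*25 + 11, so a_0 = 2.
  25 = 2*11 + 3, so a_1 = 2.
  11 = 3*3 + 2, so a_2 = 3.
  3 = 1*2 + 1, so a_3 = 1.
  2 = 2*1 + 0, so a_4 = 2.
The remainder reaches 0 after 5 divisions, so the expansion has 5 partial quotients, read off in order.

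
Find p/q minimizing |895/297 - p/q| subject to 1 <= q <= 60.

Expand x = 895/297 as a continued fraction with the Euclidean algorithm:
  895 = 3*297 + 4, so a_0 = 3.
  297 = 74*4 + 1, so a_1 = 74.
  4 = 4*1 + 0, so a_2 = 4.
so x = [3; 74, 4].
Convergents (p_i = a_i*p_{i-1} + p_{i-2}, q_i = a_i*q_{i-1} + q_{i-2} with p_{-2}=0, p_{-1}=1, q_{-2}=1, q_{-1}=0), until the denominator exceeds 60:
  i=0: a_0=3, p_0 = 3*1 + 0 = 3, q_0 = 3*0 + 1 = 1.
  i=1: a_1=74, p_1 = 74*3 + 1 = 223, q_1 = 74*1 + 0 = 74.
q_1 = 74 > 60, so the last convergent with denominator <= 60 is p_0/q_0 = 3/1.
The closest fraction with denominator <= 60 is either p_0/q_0 or the intermediate fraction (k*p_0 + p_{-1})/(k*q_0 + q_{-1}) with the largest k >= 1 whose denominator stays <= 60; these approach x as k grows, and every other convergent or intermediate fraction in range is farther away.
Largest k: floor((60 - q_{-1})/q_0) = floor((60 - 0)/1) = 60 (using the seeds p_{-1} = 1, q_{-1} = 0).
That gives (60*3 + 1)/(60*1 + 0) = 181/60.
Compare the errors: |x - 3/1| = |895*1 - 3*297|/(297*1) = 4/297, and |x - 181/60| = |895*60 - 181*297|/(297*60) = 57/17820.
Cross-multiplying, 57*297 = 16929 < 71280 = 4*17820, so 57/17820 is smaller: the intermediate fraction 181/60 is closer to x than 3/1.

181/60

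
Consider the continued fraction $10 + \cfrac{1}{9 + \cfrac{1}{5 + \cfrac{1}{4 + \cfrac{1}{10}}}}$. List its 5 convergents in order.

Using the convergent recurrence p_i = a_i*p_{i-1} + p_{i-2}, q_i = a_i*q_{i-1} + q_{i-2} with p_{-2}=0, p_{-1}=1, q_{-2}=1, q_{-1}=0:
  i=0: a_0=10, p_0 = 10*1 + 0 = 10, q_0 = 10*0 + 1 = 1.
  i=1: a_1=9, p_1 = 9*10 + 1 = 91, q_1 = 9*1 + 0 = 9.
  i=2: a_2=5, p_2 = 5*91 + 10 = 465, q_2 = 5*9 + 1 = 46.
  i=3: a_3=4, p_3 = 4*465 + 91 = 1951, q_3 = 4*46 + 9 = 193.
  i=4: a_4=10, p_4 = 10*1951 + 465 = 19975, q_4 = 10*193 + 46 = 1976.

10/1, 91/9, 465/46, 1951/193, 19975/1976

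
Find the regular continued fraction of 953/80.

Run the Euclidean algorithm on 953 and 80; the successive quotients are the partial quotients a_0, a_1, ... (each step inverts the fractional part left over by the previous one):
  953 = 11*80 + 73, so a_0 = 11.
  80 = 1*73 + 7, so a_1 = 1.
  73 = 10*7 + 3, so a_2 = 10.
  7 = 2*3 + 1, so a_3 = 2.
  3 = 3*1 + 0, so a_4 = 3.
The remainder reaches 0 after 5 divisions, so the expansion has 5 partial quotients, read off in order.

[11; 1, 10, 2, 3]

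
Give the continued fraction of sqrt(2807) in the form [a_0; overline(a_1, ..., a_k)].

[52; overline(1, 51, 1, 104)]

Write x_i = (sqrt(2807) + m_i)/d_i with (m_0, d_0) = (0, 1). a_0 = floor(sqrt(2807)) = 52, since 52^2 = 2704 <= 2807 < 2809 = 53^2.
Iterate m_{i+1} = d_i*a_i - m_i, d_{i+1} = (2807 - m_{i+1}^2)/d_i, a_{i+1} = floor((a_0 + m_{i+1})/d_{i+1}):
  m_1 = 1*52 - 0 = 52, d_1 = (2807 - 52^2)/1 = 103/1 = 103, a_1 = floor((52 + 52)/103) = 1.
  m_2 = 103*1 - 52 = 51, d_2 = (2807 - 51^2)/103 = 206/103 = 2, a_2 = floor((52 + 51)/2) = 51.
  m_3 = 2*51 - 51 = 51, d_3 = (2807 - 51^2)/2 = 206/2 = 103, a_3 = floor((52 + 51)/103) = 1.
  m_4 = 103*1 - 51 = 52, d_4 = (2807 - 52^2)/103 = 103/103 = 1, a_4 = floor((52 + 52)/1) = 104.
  m_5 = 1*104 - 52 = 52, d_5 = (2807 - 52^2)/1 = 103/1 = 103: (m_5, d_5) = (m_1, d_1) = (52, 103), so from here the quotients repeat a_1, ..., a_4; the period length is 4.
Hence the expansion of sqrt(2807) is a_0 = 52 followed by the repeating block 1, 51, 1, 104 (period 4).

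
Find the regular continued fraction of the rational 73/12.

Run the Euclidean algorithm on 73 and 12; the successive quotients are the partial quotients a_0, a_1, ... (each step inverts the fractional part left over by the previous one):
  73 = 6*12 + 1, so a_0 = 6.
  12 = 12*1 + 0, so a_1 = 12.
The remainder reaches 0 after 2 divisions, so the expansion has 2 partial quotients, read off in order.

[6; 12]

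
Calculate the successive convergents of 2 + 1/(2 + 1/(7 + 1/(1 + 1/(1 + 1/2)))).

2/1, 5/2, 37/15, 42/17, 79/32, 200/81

Using the convergent recurrence p_i = a_i*p_{i-1} + p_{i-2}, q_i = a_i*q_{i-1} + q_{i-2} with p_{-2}=0, p_{-1}=1, q_{-2}=1, q_{-1}=0:
  i=0: a_0=2, p_0 = 2*1 + 0 = 2, q_0 = 2*0 + 1 = 1.
  i=1: a_1=2, p_1 = 2*2 + 1 = 5, q_1 = 2*1 + 0 = 2.
  i=2: a_2=7, p_2 = 7*5 + 2 = 37, q_2 = 7*2 + 1 = 15.
  i=3: a_3=1, p_3 = 1*37 + 5 = 42, q_3 = 1*15 + 2 = 17.
  i=4: a_4=1, p_4 = 1*42 + 37 = 79, q_4 = 1*17 + 15 = 32.
  i=5: a_5=2, p_5 = 2*79 + 42 = 200, q_5 = 2*32 + 17 = 81.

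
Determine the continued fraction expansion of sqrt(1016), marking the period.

Write x_i = (sqrt(1016) + m_i)/d_i with (m_0, d_0) = (0, 1). a_0 = floor(sqrt(1016)) = 31, since 31^2 = 961 <= 1016 < 1024 = 32^2.
Iterate m_{i+1} = d_i*a_i - m_i, d_{i+1} = (1016 - m_{i+1}^2)/d_i, a_{i+1} = floor((a_0 + m_{i+1})/d_{i+1}):
  m_1 = 1*31 - 0 = 31, d_1 = (1016 - 31^2)/1 = 55/1 = 55, a_1 = floor((31 + 31)/55) = 1.
  m_2 = 55*1 - 31 = 24, d_2 = (1016 - 24^2)/55 = 440/55 = 8, a_2 = floor((31 + 24)/8) = 6.
  m_3 = 8*6 - 24 = 24, d_3 = (1016 - 24^2)/8 = 440/8 = 55, a_3 = floor((31 + 24)/55) = 1.
  m_4 = 55*1 - 24 = 31, d_4 = (1016 - 31^2)/55 = 55/55 = 1, a_4 = floor((31 + 31)/1) = 62.
  m_5 = 1*62 - 31 = 31, d_5 = (1016 - 31^2)/1 = 55/1 = 55: (m_5, d_5) = (m_1, d_1) = (31, 55), so from here the quotients repeat a_1, ..., a_4; the period length is 4.
Hence the expansion of sqrt(1016) is a_0 = 31 followed by the repeating block 1, 6, 1, 62 (period 4).

[31; (1, 6, 1, 62)]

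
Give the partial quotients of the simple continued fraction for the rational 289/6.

Run the Euclidean algorithm on 289 and 6; the successive quotients are the partial quotients a_0, a_1, ... (each step inverts the fractional part left over by the previous one):
  289 = 48*6 + 1, so a_0 = 48.
  6 = 6*1 + 0, so a_1 = 6.
The remainder reaches 0 after 2 divisions, so the expansion has 2 partial quotients, read off in order.

[48; 6]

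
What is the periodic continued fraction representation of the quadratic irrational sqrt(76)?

Write x_i = (sqrt(76) + m_i)/d_i with (m_0, d_0) = (0, 1). a_0 = floor(sqrt(76)) = 8, since 8^2 = 64 <= 76 < 81 = 9^2.
Iterate m_{i+1} = d_i*a_i - m_i, d_{i+1} = (76 - m_{i+1}^2)/d_i, a_{i+1} = floor((a_0 + m_{i+1})/d_{i+1}):
  m_1 = 1*8 - 0 = 8, d_1 = (76 - 8^2)/1 = 12/1 = 12, a_1 = floor((8 + 8)/12) = 1.
  m_2 = 12*1 - 8 = 4, d_2 = (76 - 4^2)/12 = 60/12 = 5, a_2 = floor((8 + 4)/5) = 2.
  m_3 = 5*2 - 4 = 6, d_3 = (76 - 6^2)/5 = 40/5 = 8, a_3 = floor((8 + 6)/8) = 1.
  m_4 = 8*1 - 6 = 2, d_4 = (76 - 2^2)/8 = 72/8 = 9, a_4 = floor((8 + 2)/9) = 1.
  m_5 = 9*1 - 2 = 7, d_5 = (76 - 7^2)/9 = 27/9 = 3, a_5 = floor((8 + 7)/3) = 5.
  m_6 = 3*5 - 7 = 8, d_6 = (76 - 8^2)/3 = 12/3 = 4, a_6 = floor((8 + 8)/4) = 4.
  m_7 = 4*4 - 8 = 8, d_7 = (76 - 8^2)/4 = 12/4 = 3, a_7 = floor((8 + 8)/3) = 5.
  m_8 = 3*5 - 8 = 7, d_8 = (76 - 7^2)/3 = 27/3 = 9, a_8 = floor((8 + 7)/9) = 1.
  m_9 = 9*1 - 7 = 2, d_9 = (76 - 2^2)/9 = 72/9 = 8, a_9 = floor((8 + 2)/8) = 1.
  m_10 = 8*1 - 2 = 6, d_10 = (76 - 6^2)/8 = 40/8 = 5, a_10 = floor((8 + 6)/5) = 2.
  m_11 = 5*2 - 6 = 4, d_11 = (76 - 4^2)/5 = 60/5 = 12, a_11 = floor((8 + 4)/12) = 1.
  m_12 = 12*1 - 4 = 8, d_12 = (76 - 8^2)/12 = 12/12 = 1, a_12 = floor((8 + 8)/1) = 16.
  m_13 = 1*16 - 8 = 8, d_13 = (76 - 8^2)/1 = 12/1 = 12: (m_13, d_13) = (m_1, d_1) = (8, 12), so from here the quotients repeat a_1, ..., a_12; the period length is 12.
Hence the expansion of sqrt(76) is a_0 = 8 followed by the repeating block 1, 2, 1, 1, 5, 4, 5, 1, 1, 2, 1, 16 (period 12).

[8; (1, 2, 1, 1, 5, 4, 5, 1, 1, 2, 1, 16)]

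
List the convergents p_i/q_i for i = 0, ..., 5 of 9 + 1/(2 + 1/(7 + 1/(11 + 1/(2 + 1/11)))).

Using the convergent recurrence p_i = a_i*p_{i-1} + p_{i-2}, q_i = a_i*q_{i-1} + q_{i-2} with p_{-2}=0, p_{-1}=1, q_{-2}=1, q_{-1}=0:
  i=0: a_0=9, p_0 = 9*1 + 0 = 9, q_0 = 9*0 + 1 = 1.
  i=1: a_1=2, p_1 = 2*9 + 1 = 19, q_1 = 2*1 + 0 = 2.
  i=2: a_2=7, p_2 = 7*19 + 9 = 142, q_2 = 7*2 + 1 = 15.
  i=3: a_3=11, p_3 = 11*142 + 19 = 1581, q_3 = 11*15 + 2 = 167.
  i=4: a_4=2, p_4 = 2*1581 + 142 = 3304, q_4 = 2*167 + 15 = 349.
  i=5: a_5=11, p_5 = 11*3304 + 1581 = 37925, q_5 = 11*349 + 167 = 4006.

9/1, 19/2, 142/15, 1581/167, 3304/349, 37925/4006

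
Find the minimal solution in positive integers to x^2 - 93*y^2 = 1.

(x, y) = (12151, 1260)

First expand sqrt(93) as a continued fraction. With x_i = (sqrt(93) + m_i)/d_i and (m_0, d_0) = (0, 1): a_0 = floor(sqrt(93)) = 9, since 9^2 = 81 <= 93 < 100 = 10^2.
Iterate m_{i+1} = d_i*a_i - m_i, d_{i+1} = (93 - m_{i+1}^2)/d_i, a_{i+1} = floor((a_0 + m_{i+1})/d_{i+1}):
  m_1 = 1*9 - 0 = 9, d_1 = (93 - 9^2)/1 = 12/1 = 12, a_1 = floor((9 + 9)/12) = 1.
  m_2 = 12*1 - 9 = 3, d_2 = (93 - 3^2)/12 = 84/12 = 7, a_2 = floor((9 + 3)/7) = 1.
  m_3 = 7*1 - 3 = 4, d_3 = (93 - 4^2)/7 = 77/7 = 11, a_3 = floor((9 + 4)/11) = 1.
  m_4 = 11*1 - 4 = 7, d_4 = (93 - 7^2)/11 = 44/11 = 4, a_4 = floor((9 + 7)/4) = 4.
  m_5 = 4*4 - 7 = 9, d_5 = (93 - 9^2)/4 = 12/4 = 3, a_5 = floor((9 + 9)/3) = 6.
  m_6 = 3*6 - 9 = 9, d_6 = (93 - 9^2)/3 = 12/3 = 4, a_6 = floor((9 + 9)/4) = 4.
  m_7 = 4*4 - 9 = 7, d_7 = (93 - 7^2)/4 = 44/4 = 11, a_7 = floor((9 + 7)/11) = 1.
  m_8 = 11*1 - 7 = 4, d_8 = (93 - 4^2)/11 = 77/11 = 7, a_8 = floor((9 + 4)/7) = 1.
  m_9 = 7*1 - 4 = 3, d_9 = (93 - 3^2)/7 = 84/7 = 12, a_9 = floor((9 + 3)/12) = 1.
  m_10 = 12*1 - 3 = 9, d_10 = (93 - 9^2)/12 = 12/12 = 1, a_10 = floor((9 + 9)/1) = 18.
  m_11 = 1*18 - 9 = 9, d_11 = (93 - 9^2)/1 = 12/1 = 12: (m_11, d_11) = (m_1, d_1) = (9, 12), so from here the quotients repeat a_1, ..., a_10; the period length is 10.
So sqrt(93) = [9; (1, 1, 1, 4, 6, 4, 1, 1, 1, 18)] with period length k = 10.
k is even, so the fundamental solution of x^2 - 93y^2 = 1 is (p_{k-1}, q_{k-1}) = (p_9, q_9); compute convergents through index 9.
Convergents (p_i = a_i*p_{i-1} + p_{i-2}, q_i = a_i*q_{i-1} + q_{i-2} with p_{-2}=0, p_{-1}=1, q_{-2}=1, q_{-1}=0):
  i=0: a_0=9, p_0 = 9*1 + 0 = 9, q_0 = 9*0 + 1 = 1.
  i=1: a_1=1, p_1 = 1*9 + 1 = 10, q_1 = 1*1 + 0 = 1.
  i=2: a_2=1, p_2 = 1*10 + 9 = 19, q_2 = 1*1 + 1 = 2.
  i=3: a_3=1, p_3 = 1*19 + 10 = 29, q_3 = 1*2 + 1 = 3.
  i=4: a_4=4, p_4 = 4*29 + 19 = 135, q_4 = 4*3 + 2 = 14.
  i=5: a_5=6, p_5 = 6*135 + 29 = 839, q_5 = 6*14 + 3 = 87.
  i=6: a_6=4, p_6 = 4*839 + 135 = 3491, q_6 = 4*87 + 14 = 362.
  i=7: a_7=1, p_7 = 1*3491 + 839 = 4330, q_7 = 1*362 + 87 = 449.
  i=8: a_8=1, p_8 = 1*4330 + 3491 = 7821, q_8 = 1*449 + 362 = 811.
  i=9: a_9=1, p_9 = 1*7821 + 4330 = 12151, q_9 = 1*811 + 449 = 1260.
Check: 12151^2 - 93*1260^2 = 147646801 - 147646800 = 1, so (x, y) = (12151, 1260) solves the equation, and by the theorem it is the least positive solution.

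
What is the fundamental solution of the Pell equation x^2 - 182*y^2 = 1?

(x, y) = (27, 2)

First expand sqrt(182) as a continued fraction. With x_i = (sqrt(182) + m_i)/d_i and (m_0, d_0) = (0, 1): a_0 = floor(sqrt(182)) = 13, since 13^2 = 169 <= 182 < 196 = 14^2.
Iterate m_{i+1} = d_i*a_i - m_i, d_{i+1} = (182 - m_{i+1}^2)/d_i, a_{i+1} = floor((a_0 + m_{i+1})/d_{i+1}):
  m_1 = 1*13 - 0 = 13, d_1 = (182 - 13^2)/1 = 13/1 = 13, a_1 = floor((13 + 13)/13) = 2.
  m_2 = 13*2 - 13 = 13, d_2 = (182 - 13^2)/13 = 13/13 = 1, a_2 = floor((13 + 13)/1) = 26.
  m_3 = 1*26 - 13 = 13, d_3 = (182 - 13^2)/1 = 13/1 = 13: (m_3, d_3) = (m_1, d_1) = (13, 13), so from here the quotients repeat a_1, a_2; the period length is 2.
So sqrt(182) = [13; (2, 26)] with period length k = 2.
k is even, so the fundamental solution of x^2 - 182y^2 = 1 is (p_{k-1}, q_{k-1}) = (p_1, q_1); compute convergents through index 1.
Convergents (p_i = a_i*p_{i-1} + p_{i-2}, q_i = a_i*q_{i-1} + q_{i-2} with p_{-2}=0, p_{-1}=1, q_{-2}=1, q_{-1}=0):
  i=0: a_0=13, p_0 = 13*1 + 0 = 13, q_0 = 13*0 + 1 = 1.
  i=1: a_1=2, p_1 = 2*13 + 1 = 27, q_1 = 2*1 + 0 = 2.
Check: 27^2 - 182*2^2 = 729 - 728 = 1, so (x, y) = (27, 2) solves the equation, and by the theorem it is the least positive solution.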